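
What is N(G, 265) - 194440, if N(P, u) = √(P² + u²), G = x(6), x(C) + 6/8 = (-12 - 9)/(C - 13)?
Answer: -194440 + 13*√6649/4 ≈ -1.9418e+5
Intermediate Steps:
x(C) = -¾ - 21/(-13 + C) (x(C) = -¾ + (-12 - 9)/(C - 13) = -¾ - 21/(-13 + C))
G = 9/4 (G = 3*(-15 - 1*6)/(4*(-13 + 6)) = (¾)*(-15 - 6)/(-7) = (¾)*(-⅐)*(-21) = 9/4 ≈ 2.2500)
N(G, 265) - 194440 = √((9/4)² + 265²) - 194440 = √(81/16 + 70225) - 194440 = √(1123681/16) - 194440 = 13*√6649/4 - 194440 = -194440 + 13*√6649/4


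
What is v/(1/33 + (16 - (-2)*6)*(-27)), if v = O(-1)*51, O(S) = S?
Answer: 1683/24947 ≈ 0.067463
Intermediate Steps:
v = -51 (v = -1*51 = -51)
v/(1/33 + (16 - (-2)*6)*(-27)) = -51/(1/33 + (16 - (-2)*6)*(-27)) = -51/(1/33 + (16 - 1*(-12))*(-27)) = -51/(1/33 + (16 + 12)*(-27)) = -51/(1/33 + 28*(-27)) = -51/(1/33 - 756) = -51/(-24947/33) = -51*(-33/24947) = 1683/24947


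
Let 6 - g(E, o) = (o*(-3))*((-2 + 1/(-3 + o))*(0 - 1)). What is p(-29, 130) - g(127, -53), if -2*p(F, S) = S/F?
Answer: 514939/1624 ≈ 317.08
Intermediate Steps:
p(F, S) = -S/(2*F)
g(E, o) = 6 + 3*o*(2 - 1/(-3 + o)) (g(E, o) = 6 - o*(-3)*(-2 + 1/(-3 + o))*(0 - 1) = 6 - (-3*o)*(-2 + 1/(-3 + o))*(-1) = 6 - (-3*o)*(2 - 1/(-3 + o)) = 6 - (-3)*o*(2 - 1/(-3 + o)) = 6 + 3*o*(2 - 1/(-3 + o)))
p(-29, 130) - g(127, -53) = -½*130/(-29) - 3*(-6 - 5*(-53) + 2*(-53)²)/(-3 - 53) = -½*130*(-1/29) - 3*(-6 + 265 + 2*2809)/(-56) = 65/29 - 3*(-1)*(-6 + 265 + 5618)/56 = 65/29 - 3*(-1)*5877/56 = 65/29 - 1*(-17631/56) = 65/29 + 17631/56 = 514939/1624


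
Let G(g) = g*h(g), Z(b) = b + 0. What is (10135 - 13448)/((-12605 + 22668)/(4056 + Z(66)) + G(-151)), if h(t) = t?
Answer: -13656186/93995785 ≈ -0.14529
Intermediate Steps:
Z(b) = b
G(g) = g**2 (G(g) = g*g = g**2)
(10135 - 13448)/((-12605 + 22668)/(4056 + Z(66)) + G(-151)) = (10135 - 13448)/((-12605 + 22668)/(4056 + 66) + (-151)**2) = -3313/(10063/4122 + 22801) = -3313/93995785/4122 = -3313*4122/93995785 = -13656186/93995785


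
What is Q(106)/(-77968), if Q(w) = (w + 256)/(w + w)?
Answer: -181/8264608 ≈ -2.1901e-5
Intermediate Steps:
Q(w) = (256 + w)/(2*w) (Q(w) = (256 + w)/((2*w)) = (256 + w)*(1/(2*w)) = (256 + w)/(2*w))
Q(106)/(-77968) = ((½)*(256 + 106)/106)/(-77968) = ((½)*(1/106)*362)*(-1/77968) = (181/106)*(-1/77968) = -181/8264608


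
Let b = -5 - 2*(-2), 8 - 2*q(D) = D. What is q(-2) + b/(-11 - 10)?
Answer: 106/21 ≈ 5.0476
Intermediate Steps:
q(D) = 4 - D/2
b = -1 (b = -5 + 4 = -1)
q(-2) + b/(-11 - 10) = (4 - 1/2*(-2)) - 1/(-11 - 10) = (4 + 1) - 1/(-21) = 5 - 1/21*(-1) = 5 + 1/21 = 106/21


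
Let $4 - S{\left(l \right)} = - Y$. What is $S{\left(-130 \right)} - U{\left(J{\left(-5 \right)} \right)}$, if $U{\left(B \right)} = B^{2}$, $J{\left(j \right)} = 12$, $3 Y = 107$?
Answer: $- \frac{313}{3} \approx -104.33$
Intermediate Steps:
$Y = \frac{107}{3}$ ($Y = \frac{1}{3} \cdot 107 = \frac{107}{3} \approx 35.667$)
$S{\left(l \right)} = \frac{119}{3}$ ($S{\left(l \right)} = 4 - \left(-1\right) \frac{107}{3} = 4 - - \frac{107}{3} = 4 + \frac{107}{3} = \frac{119}{3}$)
$S{\left(-130 \right)} - U{\left(J{\left(-5 \right)} \right)} = \frac{119}{3} - 12^{2} = \frac{119}{3} - 144 = - \frac{313}{3}$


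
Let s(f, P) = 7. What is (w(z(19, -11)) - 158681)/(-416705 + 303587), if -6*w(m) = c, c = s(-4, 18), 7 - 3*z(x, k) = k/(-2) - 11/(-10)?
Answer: 952093/678708 ≈ 1.4028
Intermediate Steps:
z(x, k) = 59/30 + k/6 (z(x, k) = 7/3 - (k/(-2) - 11/(-10))/3 = 7/3 - (k*(-½) - 11*(-⅒))/3 = 7/3 - (-k/2 + 11/10)/3 = 7/3 - (11/10 - k/2)/3 = 7/3 + (-11/30 + k/6) = 59/30 + k/6)
c = 7
w(m) = -7/6 (w(m) = -⅙*7 = -7/6)
(w(z(19, -11)) - 158681)/(-416705 + 303587) = (-7/6 - 158681)/(-416705 + 303587) = -952093/6/(-113118) = -952093/6*(-1/113118) = 952093/678708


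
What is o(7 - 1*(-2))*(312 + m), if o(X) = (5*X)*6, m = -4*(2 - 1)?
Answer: 83160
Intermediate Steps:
m = -4 (m = -4*1 = -4)
o(X) = 30*X
o(7 - 1*(-2))*(312 + m) = (30*(7 - 1*(-2)))*(312 - 4) = (30*(7 + 2))*308 = (30*9)*308 = 270*308 = 83160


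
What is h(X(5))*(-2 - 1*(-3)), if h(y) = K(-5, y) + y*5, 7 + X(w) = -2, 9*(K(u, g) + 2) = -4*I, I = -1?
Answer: -419/9 ≈ -46.556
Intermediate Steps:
K(u, g) = -14/9 (K(u, g) = -2 + (-4*(-1))/9 = -2 + (⅑)*4 = -2 + 4/9 = -14/9)
X(w) = -9 (X(w) = -7 - 2 = -9)
h(y) = -14/9 + 5*y (h(y) = -14/9 + y*5 = -14/9 + 5*y)
h(X(5))*(-2 - 1*(-3)) = (-14/9 + 5*(-9))*(-2 - 1*(-3)) = (-14/9 - 45)*(-2 + 3) = -419/9*1 = -419/9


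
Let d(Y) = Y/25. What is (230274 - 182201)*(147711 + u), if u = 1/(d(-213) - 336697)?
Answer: 59772897450505289/8417638 ≈ 7.1009e+9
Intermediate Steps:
d(Y) = Y/25 (d(Y) = Y*(1/25) = Y/25)
u = -25/8417638 (u = 1/((1/25)*(-213) - 336697) = 1/(-213/25 - 336697) = 1/(-8417638/25) = -25/8417638 ≈ -2.9700e-6)
(230274 - 182201)*(147711 + u) = (230274 - 182201)*(147711 - 25/8417638) = 48073*(1243377726593/8417638) = 59772897450505289/8417638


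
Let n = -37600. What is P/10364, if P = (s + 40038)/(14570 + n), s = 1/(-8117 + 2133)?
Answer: -239587391/1428278593280 ≈ -0.00016775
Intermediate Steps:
s = -1/5984 (s = 1/(-5984) = -1/5984 ≈ -0.00016711)
P = -239587391/137811520 (P = (-1/5984 + 40038)/(14570 - 37600) = (239587391/5984)/(-23030) = (239587391/5984)*(-1/23030) = -239587391/137811520 ≈ -1.7385)
P/10364 = -239587391/137811520/10364 = -239587391/137811520*1/10364 = -239587391/1428278593280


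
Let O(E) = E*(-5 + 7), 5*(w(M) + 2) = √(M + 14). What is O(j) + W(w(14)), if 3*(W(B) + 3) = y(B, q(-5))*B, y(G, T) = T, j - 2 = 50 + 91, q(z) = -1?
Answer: 851/3 - 2*√7/15 ≈ 283.31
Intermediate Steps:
w(M) = -2 + √(14 + M)/5 (w(M) = -2 + √(M + 14)/5 = -2 + √(14 + M)/5)
j = 143 (j = 2 + (50 + 91) = 2 + 141 = 143)
O(E) = 2*E (O(E) = E*2 = 2*E)
W(B) = -3 - B/3 (W(B) = -3 + (-B)/3 = -3 - B/3)
O(j) + W(w(14)) = 2*143 + (-3 - (-2 + √(14 + 14)/5)/3) = 286 + (-3 - (-2 + √28/5)/3) = 286 + (-3 - (-2 + (2*√7)/5)/3) = 286 + (-3 - (-2 + 2*√7/5)/3) = 286 + (-3 + (⅔ - 2*√7/15)) = 286 + (-7/3 - 2*√7/15) = 851/3 - 2*√7/15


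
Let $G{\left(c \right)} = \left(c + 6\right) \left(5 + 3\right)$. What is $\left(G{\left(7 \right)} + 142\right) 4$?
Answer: $984$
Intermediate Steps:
$G{\left(c \right)} = 48 + 8 c$ ($G{\left(c \right)} = \left(6 + c\right) 8 = 48 + 8 c$)
$\left(G{\left(7 \right)} + 142\right) 4 = \left(\left(48 + 8 \cdot 7\right) + 142\right) 4 = \left(\left(48 + 56\right) + 142\right) 4 = \left(104 + 142\right) 4 = 246 \cdot 4 = 984$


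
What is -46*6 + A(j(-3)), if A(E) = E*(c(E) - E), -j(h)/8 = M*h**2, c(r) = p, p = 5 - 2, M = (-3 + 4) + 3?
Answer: -84084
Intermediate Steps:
M = 4 (M = 1 + 3 = 4)
p = 3
c(r) = 3
j(h) = -32*h**2
A(E) = E*(3 - E)
-46*6 + A(j(-3)) = -46*6 + (-32*(-3)**2)*(3 - (-32)*(-3)**2) = -276 + (-32*9)*(3 - (-32)*9) = -276 - 288*(3 - 1*(-288)) = -276 - 288*(3 + 288) = -276 - 288*291 = -276 - 83808 = -84084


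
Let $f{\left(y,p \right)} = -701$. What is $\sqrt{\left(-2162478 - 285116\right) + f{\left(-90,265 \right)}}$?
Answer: $i \sqrt{2448295} \approx 1564.7 i$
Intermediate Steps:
$\sqrt{\left(-2162478 - 285116\right) + f{\left(-90,265 \right)}} = \sqrt{\left(-2162478 - 285116\right) - 701} = \sqrt{-2447594 - 701} = \sqrt{-2448295} = i \sqrt{2448295}$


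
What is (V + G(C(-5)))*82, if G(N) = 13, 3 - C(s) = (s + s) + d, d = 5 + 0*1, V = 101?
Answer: 9348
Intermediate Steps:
d = 5 (d = 5 + 0 = 5)
C(s) = -2 - 2*s (C(s) = 3 - ((s + s) + 5) = 3 - (2*s + 5) = 3 - (5 + 2*s) = 3 + (-5 - 2*s) = -2 - 2*s)
(V + G(C(-5)))*82 = (101 + 13)*82 = 114*82 = 9348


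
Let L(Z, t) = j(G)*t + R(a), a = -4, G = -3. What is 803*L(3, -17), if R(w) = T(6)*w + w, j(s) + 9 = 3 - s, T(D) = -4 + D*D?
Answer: -65043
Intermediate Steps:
T(D) = -4 + D²
j(s) = -6 - s (j(s) = -9 + (3 - s) = -6 - s)
R(w) = 33*w (R(w) = (-4 + 6²)*w + w = (-4 + 36)*w + w = 32*w + w = 33*w)
L(Z, t) = -132 - 3*t (L(Z, t) = (-6 - 1*(-3))*t + 33*(-4) = (-6 + 3)*t - 132 = -3*t - 132 = -132 - 3*t)
803*L(3, -17) = 803*(-132 - 3*(-17)) = 803*(-132 + 51) = 803*(-81) = -65043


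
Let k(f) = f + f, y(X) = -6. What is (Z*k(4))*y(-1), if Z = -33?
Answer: 1584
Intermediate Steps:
k(f) = 2*f
(Z*k(4))*y(-1) = -66*4*(-6) = -33*8*(-6) = -264*(-6) = 1584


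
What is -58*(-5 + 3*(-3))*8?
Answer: 6496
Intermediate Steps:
-58*(-5 + 3*(-3))*8 = -58*(-5 - 9)*8 = -58*(-14)*8 = 812*8 = 6496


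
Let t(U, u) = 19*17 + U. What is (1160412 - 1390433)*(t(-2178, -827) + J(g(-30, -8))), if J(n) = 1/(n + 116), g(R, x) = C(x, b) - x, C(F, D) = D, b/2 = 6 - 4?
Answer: 54615956219/128 ≈ 4.2669e+8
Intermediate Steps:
b = 4 (b = 2*(6 - 4) = 2*2 = 4)
t(U, u) = 323 + U
g(R, x) = 4 - x
J(n) = 1/(116 + n)
(1160412 - 1390433)*(t(-2178, -827) + J(g(-30, -8))) = (1160412 - 1390433)*((323 - 2178) + 1/(116 + (4 - 1*(-8)))) = -230021*(-1855 + 1/(116 + (4 + 8))) = -230021*(-1855 + 1/(116 + 12)) = -230021*(-1855 + 1/128) = -230021*(-237439/128) = 54615956219/128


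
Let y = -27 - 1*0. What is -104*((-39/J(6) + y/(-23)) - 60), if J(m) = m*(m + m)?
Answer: 426023/69 ≈ 6174.3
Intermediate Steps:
y = -27 (y = -27 + 0 = -27)
J(m) = 2*m**2 (J(m) = m*(2*m) = 2*m**2)
-104*((-39/J(6) + y/(-23)) - 60) = -104*((-39/(2*6**2) - 27/(-23)) - 60) = -104*((-39/(2*36) - 27*(-1/23)) - 60) = -104*((-39/72 + 27/23) - 60) = -104*((-39*1/72 + 27/23) - 60) = -104*((-13/24 + 27/23) - 60) = -104*(349/552 - 60) = -104*(-32771/552) = 426023/69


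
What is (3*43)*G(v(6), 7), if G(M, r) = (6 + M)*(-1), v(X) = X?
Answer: -1548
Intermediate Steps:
G(M, r) = -6 - M
(3*43)*G(v(6), 7) = (3*43)*(-6 - 1*6) = 129*(-6 - 6) = 129*(-12) = -1548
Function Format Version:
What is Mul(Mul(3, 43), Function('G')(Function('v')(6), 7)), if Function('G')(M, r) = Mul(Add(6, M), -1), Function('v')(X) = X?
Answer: -1548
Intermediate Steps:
Function('G')(M, r) = Add(-6, Mul(-1, M))
Mul(Mul(3, 43), Function('G')(Function('v')(6), 7)) = Mul(Mul(3, 43), Add(-6, Mul(-1, 6))) = Mul(129, Add(-6, -6)) = Mul(129, -12) = -1548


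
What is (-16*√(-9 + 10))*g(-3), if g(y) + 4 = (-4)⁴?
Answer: -4032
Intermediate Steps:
g(y) = 252 (g(y) = -4 + (-4)⁴ = -4 + 256 = 252)
(-16*√(-9 + 10))*g(-3) = -16*√(-9 + 10)*252 = -16*√1*252 = -16*1*252 = -16*252 = -4032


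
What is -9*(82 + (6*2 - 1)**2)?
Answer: -1827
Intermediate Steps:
-9*(82 + (6*2 - 1)**2) = -9*(82 + (12 - 1)**2) = -9*(82 + 11**2) = -9*(82 + 121) = -9*203 = -1827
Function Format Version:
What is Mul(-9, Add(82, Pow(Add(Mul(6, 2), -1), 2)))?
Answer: -1827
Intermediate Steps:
Mul(-9, Add(82, Pow(Add(Mul(6, 2), -1), 2))) = Mul(-9, Add(82, Pow(Add(12, -1), 2))) = Mul(-9, Add(82, Pow(11, 2))) = Mul(-9, Add(82, 121)) = Mul(-9, 203) = -1827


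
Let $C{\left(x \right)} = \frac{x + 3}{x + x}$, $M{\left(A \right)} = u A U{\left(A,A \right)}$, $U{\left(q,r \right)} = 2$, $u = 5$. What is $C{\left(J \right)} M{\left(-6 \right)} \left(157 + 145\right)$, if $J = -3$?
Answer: $0$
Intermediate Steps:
$M{\left(A \right)} = 10 A$ ($M{\left(A \right)} = 5 A 2 = 10 A$)
$C{\left(x \right)} = \frac{3 + x}{2 x}$
$C{\left(J \right)} M{\left(-6 \right)} \left(157 + 145\right) = \frac{3 - 3}{2 \left(-3\right)} 10 \left(-6\right) \left(157 + 145\right) = \frac{1}{2} \left(- \frac{1}{3}\right) 0 \left(-60\right) 302 = 0 \left(-60\right) 302 = 0 \cdot 302 = 0$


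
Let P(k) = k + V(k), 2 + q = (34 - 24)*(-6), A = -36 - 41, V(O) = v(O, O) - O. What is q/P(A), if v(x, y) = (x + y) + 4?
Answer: 31/75 ≈ 0.41333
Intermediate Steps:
v(x, y) = 4 + x + y
V(O) = 4 + O (V(O) = (4 + O + O) - O = (4 + 2*O) - O = 4 + O)
A = -77
q = -62 (q = -2 + (34 - 24)*(-6) = -2 + 10*(-6) = -2 - 60 = -62)
P(k) = 4 + 2*k (P(k) = k + (4 + k) = 4 + 2*k)
q/P(A) = -62/(4 + 2*(-77)) = -62/(4 - 154) = -62/(-150) = -62*(-1/150) = 31/75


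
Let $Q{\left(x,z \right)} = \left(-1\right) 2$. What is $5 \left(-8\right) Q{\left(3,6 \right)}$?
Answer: $80$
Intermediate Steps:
$Q{\left(x,z \right)} = -2$
$5 \left(-8\right) Q{\left(3,6 \right)} = 5 \left(-8\right) \left(-2\right) = \left(-40\right) \left(-2\right) = 80$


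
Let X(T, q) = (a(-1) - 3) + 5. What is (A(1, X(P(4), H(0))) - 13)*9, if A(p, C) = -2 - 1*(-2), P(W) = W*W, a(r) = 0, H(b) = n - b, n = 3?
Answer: -117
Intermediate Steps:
H(b) = 3 - b
P(W) = W**2
X(T, q) = 2 (X(T, q) = (0 - 3) + 5 = -3 + 5 = 2)
A(p, C) = 0 (A(p, C) = -2 + 2 = 0)
(A(1, X(P(4), H(0))) - 13)*9 = (0 - 13)*9 = -13*9 = -117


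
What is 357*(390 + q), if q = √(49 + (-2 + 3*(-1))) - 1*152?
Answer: 84966 + 714*√11 ≈ 87334.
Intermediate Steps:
q = -152 + 2*√11 (q = √(49 + (-2 - 3)) - 152 = √(49 - 5) - 152 = √44 - 152 = 2*√11 - 152 = -152 + 2*√11 ≈ -145.37)
357*(390 + q) = 357*(390 + (-152 + 2*√11)) = 357*(238 + 2*√11) = 84966 + 714*√11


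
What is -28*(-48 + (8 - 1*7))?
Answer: 1316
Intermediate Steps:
-28*(-48 + (8 - 1*7)) = -28*(-48 + (8 - 7)) = -28*(-48 + 1) = -28*(-47) = 1316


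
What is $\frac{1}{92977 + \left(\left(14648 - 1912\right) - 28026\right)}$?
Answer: $\frac{1}{77687} \approx 1.2872 \cdot 10^{-5}$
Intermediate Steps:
$\frac{1}{92977 + \left(\left(14648 - 1912\right) - 28026\right)} = \frac{1}{92977 + \left(12736 - 28026\right)} = \frac{1}{92977 - 15290} = \frac{1}{77687}$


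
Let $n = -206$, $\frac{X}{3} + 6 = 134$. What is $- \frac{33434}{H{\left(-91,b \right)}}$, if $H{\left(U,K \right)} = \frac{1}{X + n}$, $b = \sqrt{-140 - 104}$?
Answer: $-5951252$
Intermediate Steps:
$X = 384$ ($X = -18 + 3 \cdot 134 = -18 + 402 = 384$)
$b = 2 i \sqrt{61}$ ($b = \sqrt{-244} = 2 i \sqrt{61} \approx 15.62 i$)
$H{\left(U,K \right)} = \frac{1}{178}$ ($H{\left(U,K \right)} = \frac{1}{384 - 206} = \frac{1}{178}$)
$- \frac{33434}{H{\left(-91,b \right)}} = - 33434 \frac{1}{\frac{1}{178}} = \left(-33434\right) 178 = -5951252$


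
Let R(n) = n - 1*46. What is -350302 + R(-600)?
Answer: -350948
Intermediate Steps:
R(n) = -46 + n (R(n) = n - 46 = -46 + n)
-350302 + R(-600) = -350302 + (-46 - 600) = -350302 - 646 = -350948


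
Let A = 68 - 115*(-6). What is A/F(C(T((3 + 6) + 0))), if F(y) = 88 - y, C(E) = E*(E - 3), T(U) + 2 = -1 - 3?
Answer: 379/17 ≈ 22.294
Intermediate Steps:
T(U) = -6 (T(U) = -2 + (-1 - 3) = -2 - 4 = -6)
C(E) = E*(-3 + E)
A = 758 (A = 68 + 690 = 758)
A/F(C(T((3 + 6) + 0))) = 758/(88 - (-6)*(-3 - 6)) = 758/(88 - (-6)*(-9)) = 758/(88 - 1*54) = 758/(88 - 54) = 758/34 = 758*(1/34) = 379/17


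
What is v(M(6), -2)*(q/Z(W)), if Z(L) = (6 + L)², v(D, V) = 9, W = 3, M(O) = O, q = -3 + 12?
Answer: 1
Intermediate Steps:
q = 9
v(M(6), -2)*(q/Z(W)) = 9*(9/((6 + 3)²)) = 9*(9/(9²)) = 9*(9/81) = 9*(9*(1/81)) = 9*(⅑) = 1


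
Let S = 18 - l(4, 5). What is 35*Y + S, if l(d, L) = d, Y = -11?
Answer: -371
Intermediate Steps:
S = 14 (S = 18 - 1*4 = 18 - 4 = 14)
35*Y + S = 35*(-11) + 14 = -385 + 14 = -371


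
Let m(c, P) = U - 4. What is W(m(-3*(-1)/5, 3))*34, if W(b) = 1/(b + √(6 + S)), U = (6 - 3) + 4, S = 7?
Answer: -51/2 + 17*√13/2 ≈ 5.1472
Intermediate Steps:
U = 7 (U = 3 + 4 = 7)
m(c, P) = 3 (m(c, P) = 7 - 4 = 3)
W(b) = 1/(b + √13) (W(b) = 1/(b + √(6 + 7)) = 1/(b + √13))
W(m(-3*(-1)/5, 3))*34 = 34/(3 + √13)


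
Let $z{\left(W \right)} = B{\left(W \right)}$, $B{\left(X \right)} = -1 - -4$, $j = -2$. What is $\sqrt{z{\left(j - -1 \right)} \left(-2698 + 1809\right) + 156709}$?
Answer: $\sqrt{154042} \approx 392.48$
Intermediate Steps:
$B{\left(X \right)} = 3$ ($B{\left(X \right)} = -1 + 4 = 3$)
$z{\left(W \right)} = 3$
$\sqrt{z{\left(j - -1 \right)} \left(-2698 + 1809\right) + 156709} = \sqrt{3 \left(-2698 + 1809\right) + 156709} = \sqrt{3 \left(-889\right) + 156709} = \sqrt{-2667 + 156709} = \sqrt{154042}$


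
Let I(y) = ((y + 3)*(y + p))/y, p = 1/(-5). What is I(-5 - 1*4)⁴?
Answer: 71639296/50625 ≈ 1415.1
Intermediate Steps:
p = -⅕ ≈ -0.20000
I(y) = (3 + y)*(-⅕ + y)/y (I(y) = ((y + 3)*(y - ⅕))/y = ((3 + y)*(-⅕ + y))/y = (3 + y)*(-⅕ + y)/y)
I(-5 - 1*4)⁴ = (14/5 + (-5 - 1*4) - 3/(5*(-5 - 1*4)))⁴ = (14/5 + (-5 - 4) - 3/(5*(-5 - 4)))⁴ = (14/5 - 9 - ⅗/(-9))⁴ = (14/5 - 9 - ⅗*(-⅑))⁴ = (14/5 - 9 + 1/15)⁴ = (-92/15)⁴ = 71639296/50625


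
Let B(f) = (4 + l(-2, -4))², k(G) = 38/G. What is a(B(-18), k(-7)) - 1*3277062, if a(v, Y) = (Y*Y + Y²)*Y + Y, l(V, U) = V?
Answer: -1124143872/343 ≈ -3.2774e+6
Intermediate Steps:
B(f) = 4 (B(f) = (4 - 2)² = 2² = 4)
a(v, Y) = Y + 2*Y³ (a(v, Y) = (Y² + Y²)*Y + Y = (2*Y²)*Y + Y = 2*Y³ + Y = Y + 2*Y³)
a(B(-18), k(-7)) - 1*3277062 = (38/(-7) + 2*(38/(-7))³) - 1*3277062 = (38*(-⅐) + 2*(38*(-⅐))³) - 3277062 = (-38/7 + 2*(-38/7)³) - 3277062 = (-38/7 + 2*(-54872/343)) - 3277062 = (-38/7 - 109744/343) - 3277062 = -111606/343 - 3277062 = -1124143872/343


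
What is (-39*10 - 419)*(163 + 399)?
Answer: -454658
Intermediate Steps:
(-39*10 - 419)*(163 + 399) = (-390 - 419)*562 = -809*562 = -454658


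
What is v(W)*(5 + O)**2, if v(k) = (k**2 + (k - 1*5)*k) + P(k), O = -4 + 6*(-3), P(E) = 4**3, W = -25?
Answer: 415871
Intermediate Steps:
P(E) = 64
O = -22 (O = -4 - 18 = -22)
v(k) = 64 + k**2 + k*(-5 + k) (v(k) = (k**2 + (k - 1*5)*k) + 64 = (k**2 + (k - 5)*k) + 64 = (k**2 + (-5 + k)*k) + 64 = (k**2 + k*(-5 + k)) + 64 = 64 + k**2 + k*(-5 + k))
v(W)*(5 + O)**2 = (64 - 5*(-25) + 2*(-25)**2)*(5 - 22)**2 = (64 + 125 + 2*625)*(-17)**2 = (64 + 125 + 1250)*289 = 1439*289 = 415871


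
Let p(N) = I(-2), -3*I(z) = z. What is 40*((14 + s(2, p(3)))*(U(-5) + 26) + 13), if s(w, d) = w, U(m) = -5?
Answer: 13960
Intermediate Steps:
I(z) = -z/3
p(N) = ⅔ (p(N) = -⅓*(-2) = ⅔)
40*((14 + s(2, p(3)))*(U(-5) + 26) + 13) = 40*((14 + 2)*(-5 + 26) + 13) = 40*(16*21 + 13) = 40*(336 + 13) = 40*349 = 13960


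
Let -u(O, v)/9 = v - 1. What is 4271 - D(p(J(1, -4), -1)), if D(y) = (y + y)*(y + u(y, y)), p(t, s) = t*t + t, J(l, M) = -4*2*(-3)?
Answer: 5753471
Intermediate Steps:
J(l, M) = 24 (J(l, M) = -8*(-3) = 24)
p(t, s) = t + t² (p(t, s) = t² + t = t + t²)
u(O, v) = 9 - 9*v (u(O, v) = -9*(v - 1) = -9*(-1 + v) = 9 - 9*v)
D(y) = 2*y*(9 - 8*y) (D(y) = (y + y)*(y + (9 - 9*y)) = (2*y)*(9 - 8*y) = 2*y*(9 - 8*y))
4271 - D(p(J(1, -4), -1)) = 4271 - 2*24*(1 + 24)*(9 - 192*(1 + 24)) = 4271 - 2*24*25*(9 - 192*25) = 4271 - 2*600*(9 - 8*600) = 4271 - 2*600*(9 - 4800) = 4271 - 2*600*(-4791) = 4271 - 1*(-5749200) = 4271 + 5749200 = 5753471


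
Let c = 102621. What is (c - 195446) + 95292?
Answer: 2467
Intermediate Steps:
(c - 195446) + 95292 = (102621 - 195446) + 95292 = -92825 + 95292 = 2467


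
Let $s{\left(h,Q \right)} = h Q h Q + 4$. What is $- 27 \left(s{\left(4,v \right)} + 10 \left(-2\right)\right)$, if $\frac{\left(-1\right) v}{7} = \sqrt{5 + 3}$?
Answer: $-168912$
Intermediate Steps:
$v = - 14 \sqrt{2}$ ($v = - 7 \sqrt{5 + 3} = - 7 \sqrt{8} = - 7 \cdot 2 \sqrt{2} = - 14 \sqrt{2} \approx -19.799$)
$s{\left(h,Q \right)} = 4 + Q^{2} h^{2}$ ($s{\left(h,Q \right)} = Q h h Q + 4 = Q h^{2} Q + 4 = Q^{2} h^{2} + 4 = 4 + Q^{2} h^{2}$)
$- 27 \left(s{\left(4,v \right)} + 10 \left(-2\right)\right) = - 27 \left(\left(4 + \left(- 14 \sqrt{2}\right)^{2} \cdot 4^{2}\right) + 10 \left(-2\right)\right) = - 27 \left(\left(4 + 392 \cdot 16\right) - 20\right) = - 27 \left(\left(4 + 6272\right) - 20\right) = - 27 \left(6276 - 20\right) = \left(-27\right) 6256 = -168912$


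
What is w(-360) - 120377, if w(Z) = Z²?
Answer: 9223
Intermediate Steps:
w(-360) - 120377 = (-360)² - 120377 = 129600 - 120377 = 9223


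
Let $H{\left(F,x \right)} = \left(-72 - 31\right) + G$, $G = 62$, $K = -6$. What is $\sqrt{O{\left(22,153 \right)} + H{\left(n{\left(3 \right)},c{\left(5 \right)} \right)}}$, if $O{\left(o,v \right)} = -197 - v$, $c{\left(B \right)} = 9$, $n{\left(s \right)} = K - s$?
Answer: $i \sqrt{391} \approx 19.774 i$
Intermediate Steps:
$n{\left(s \right)} = -6 - s$
$H{\left(F,x \right)} = -41$ ($H{\left(F,x \right)} = \left(-72 - 31\right) + 62 = -103 + 62 = -41$)
$\sqrt{O{\left(22,153 \right)} + H{\left(n{\left(3 \right)},c{\left(5 \right)} \right)}} = \sqrt{\left(-197 - 153\right) - 41} = \sqrt{-350 - 41} = \sqrt{-391} = i \sqrt{391}$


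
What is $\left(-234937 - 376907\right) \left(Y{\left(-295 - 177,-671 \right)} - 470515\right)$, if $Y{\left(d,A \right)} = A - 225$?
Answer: $288429991884$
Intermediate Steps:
$Y{\left(d,A \right)} = -225 + A$ ($Y{\left(d,A \right)} = A - 225 = -225 + A$)
$\left(-234937 - 376907\right) \left(Y{\left(-295 - 177,-671 \right)} - 470515\right) = \left(-234937 - 376907\right) \left(\left(-225 - 671\right) - 470515\right) = - 611844 \left(-896 - 470515\right) = \left(-611844\right) \left(-471411\right) = 288429991884$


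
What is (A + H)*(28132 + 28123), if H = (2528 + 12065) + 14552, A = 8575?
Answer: 2121938600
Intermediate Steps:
H = 29145 (H = 14593 + 14552 = 29145)
(A + H)*(28132 + 28123) = (8575 + 29145)*(28132 + 28123) = 37720*56255 = 2121938600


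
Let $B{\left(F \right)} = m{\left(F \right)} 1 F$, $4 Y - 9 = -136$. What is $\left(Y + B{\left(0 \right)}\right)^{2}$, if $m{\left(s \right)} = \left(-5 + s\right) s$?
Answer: $\frac{16129}{16} \approx 1008.1$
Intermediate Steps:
$Y = - \frac{127}{4}$ ($Y = \frac{9}{4} + \frac{1}{4} \left(-136\right) = \frac{9}{4} - 34 = - \frac{127}{4} \approx -31.75$)
$m{\left(s \right)} = s \left(-5 + s\right)$
$B{\left(F \right)} = F^{2} \left(-5 + F\right)$ ($B{\left(F \right)} = F \left(-5 + F\right) 1 F = F \left(-5 + F\right) F = F^{2} \left(-5 + F\right)$)
$\left(Y + B{\left(0 \right)}\right)^{2} = \left(- \frac{127}{4} + 0^{2} \left(-5 + 0\right)\right)^{2} = \left(- \frac{127}{4} + 0 \left(-5\right)\right)^{2} = \left(- \frac{127}{4} + 0\right)^{2} = \left(- \frac{127}{4}\right)^{2} = \frac{16129}{16}$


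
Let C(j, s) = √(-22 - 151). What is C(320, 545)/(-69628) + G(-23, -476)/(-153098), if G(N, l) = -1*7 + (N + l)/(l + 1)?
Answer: 1413/36360775 - I*√173/69628 ≈ 3.8861e-5 - 0.0001889*I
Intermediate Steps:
C(j, s) = I*√173 (C(j, s) = √(-173) = I*√173)
G(N, l) = -7 + (N + l)/(1 + l)
C(320, 545)/(-69628) + G(-23, -476)/(-153098) = (I*√173)/(-69628) + ((-7 - 23 - 6*(-476))/(1 - 476))/(-153098) = (I*√173)*(-1/69628) + ((-7 - 23 + 2856)/(-475))*(-1/153098) = -I*√173/69628 - 1/475*2826*(-1/153098) = -I*√173/69628 - 2826/475*(-1/153098) = -I*√173/69628 + 1413/36360775 = 1413/36360775 - I*√173/69628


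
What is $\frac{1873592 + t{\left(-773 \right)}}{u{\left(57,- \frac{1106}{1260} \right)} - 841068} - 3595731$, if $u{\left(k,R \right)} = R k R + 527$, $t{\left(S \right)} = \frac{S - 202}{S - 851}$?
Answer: $- \frac{194878778961817743}{54197229478} \approx -3.5957 \cdot 10^{6}$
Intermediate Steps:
$t{\left(S \right)} = \frac{-202 + S}{-851 + S}$
$u{\left(k,R \right)} = 527 + k R^{2}$ ($u{\left(k,R \right)} = k R^{2} + 527 = 527 + k R^{2}$)
$\frac{1873592 + t{\left(-773 \right)}}{u{\left(57,- \frac{1106}{1260} \right)} - 841068} - 3595731 = \frac{1873592 + \frac{-202 - 773}{-851 - 773}}{\left(527 + 57 \left(- \frac{1106}{1260}\right)^{2}\right) - 841068} - 3595731 = \frac{1873592 + \frac{1}{-1624} \left(-975\right)}{\left(527 + 57 \left(\left(-1106\right) \frac{1}{1260}\right)^{2}\right) - 841068} - 3595731 = \frac{1873592 - - \frac{975}{1624}}{\left(527 + 57 \left(- \frac{79}{90}\right)^{2}\right) - 841068} - 3595731 = \frac{1873592 + \frac{975}{1624}}{\left(527 + 57 \cdot \frac{6241}{8100}\right) - 841068} - 3595731 = \frac{3042714383}{1624 \left(\left(527 + \frac{118579}{2700}\right) - 841068\right)} - 3595731 = \frac{3042714383}{1624 \left(\frac{1541479}{2700} - 841068\right)} - 3595731 = \frac{3042714383}{1624 \left(- \frac{2269342121}{2700}\right)} - 3595731 = \frac{3042714383}{1624} \left(- \frac{2700}{2269342121}\right) - 3595731 = - \frac{120813659325}{54197229478} - 3595731 = - \frac{194878778961817743}{54197229478}$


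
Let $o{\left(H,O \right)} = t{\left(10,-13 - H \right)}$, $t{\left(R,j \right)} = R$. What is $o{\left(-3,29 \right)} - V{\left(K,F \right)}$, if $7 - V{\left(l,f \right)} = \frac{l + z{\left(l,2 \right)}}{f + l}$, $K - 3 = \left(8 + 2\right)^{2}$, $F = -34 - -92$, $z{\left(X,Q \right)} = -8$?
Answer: $\frac{578}{161} \approx 3.5901$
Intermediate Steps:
$o{\left(H,O \right)} = 10$
$F = 58$ ($F = -34 + 92 = 58$)
$K = 103$ ($K = 3 + \left(8 + 2\right)^{2} = 3 + 10^{2} = 3 + 100 = 103$)
$V{\left(l,f \right)} = 7 - \frac{-8 + l}{f + l}$ ($V{\left(l,f \right)} = 7 - \frac{l - 8}{f + l} = 7 - \frac{-8 + l}{f + l}$)
$o{\left(-3,29 \right)} - V{\left(K,F \right)} = 10 - \frac{8 + 6 \cdot 103 + 7 \cdot 58}{58 + 103} = 10 - \frac{8 + 618 + 406}{161} = 10 - \frac{1}{161} \cdot 1032 = 10 - \frac{1032}{161} = \frac{578}{161}$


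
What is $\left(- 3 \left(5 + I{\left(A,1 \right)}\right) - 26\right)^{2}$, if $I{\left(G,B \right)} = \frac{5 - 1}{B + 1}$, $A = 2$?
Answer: $2209$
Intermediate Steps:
$I{\left(G,B \right)} = \frac{4}{1 + B}$
$\left(- 3 \left(5 + I{\left(A,1 \right)}\right) - 26\right)^{2} = \left(- 3 \left(5 + \frac{4}{1 + 1}\right) - 26\right)^{2} = \left(- 3 \left(5 + \frac{4}{2}\right) - 26\right)^{2} = \left(- 3 \left(5 + 4 \cdot \frac{1}{2}\right) - 26\right)^{2} = \left(- 3 \left(5 + 2\right) - 26\right)^{2} = \left(\left(-3\right) 7 - 26\right)^{2} = \left(-21 - 26\right)^{2} = \left(-47\right)^{2} = 2209$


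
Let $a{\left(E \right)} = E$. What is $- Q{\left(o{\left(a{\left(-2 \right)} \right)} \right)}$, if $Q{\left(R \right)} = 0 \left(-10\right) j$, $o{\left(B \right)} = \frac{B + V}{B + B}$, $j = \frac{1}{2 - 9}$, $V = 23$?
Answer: $0$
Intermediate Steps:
$j = - \frac{1}{7}$ ($j = \frac{1}{-7} = - \frac{1}{7} \approx -0.14286$)
$o{\left(B \right)} = \frac{23 + B}{2 B}$ ($o{\left(B \right)} = \frac{B + 23}{B + B} = \frac{23 + B}{2 B}$)
$Q{\left(R \right)} = 0$ ($Q{\left(R \right)} = 0 \left(-10\right) \left(- \frac{1}{7}\right) = 0 \left(- \frac{1}{7}\right) = 0$)
$- Q{\left(o{\left(a{\left(-2 \right)} \right)} \right)} = \left(-1\right) 0 = 0$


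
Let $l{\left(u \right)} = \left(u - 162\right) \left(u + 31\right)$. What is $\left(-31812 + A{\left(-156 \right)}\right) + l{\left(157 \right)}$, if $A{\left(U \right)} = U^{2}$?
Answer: $-8416$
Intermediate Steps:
$l{\left(u \right)} = \left(-162 + u\right) \left(31 + u\right)$
$\left(-31812 + A{\left(-156 \right)}\right) + l{\left(157 \right)} = \left(-31812 + \left(-156\right)^{2}\right) - \left(25589 - 24649\right) = \left(-31812 + 24336\right) - 940 = -7476 - 940 = -8416$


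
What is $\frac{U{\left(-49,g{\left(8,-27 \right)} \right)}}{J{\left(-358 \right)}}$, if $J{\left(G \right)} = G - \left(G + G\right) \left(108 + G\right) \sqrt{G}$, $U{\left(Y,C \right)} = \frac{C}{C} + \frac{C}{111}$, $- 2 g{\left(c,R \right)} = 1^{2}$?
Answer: $- \frac{221}{7113102079476} + \frac{27625 i \sqrt{358}}{1778275519869} \approx -3.1069 \cdot 10^{-11} + 2.9393 \cdot 10^{-7} i$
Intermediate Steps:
$g{\left(c,R \right)} = - \frac{1}{2}$ ($g{\left(c,R \right)} = - \frac{1^{2}}{2} = \left(- \frac{1}{2}\right) 1 = - \frac{1}{2}$)
$U{\left(Y,C \right)} = 1 + \frac{C}{111}$ ($U{\left(Y,C \right)} = 1 + C \frac{1}{111} = 1 + \frac{C}{111}$)
$J{\left(G \right)} = G - 2 G^{\frac{3}{2}} \left(108 + G\right)$ ($J{\left(G \right)} = G - 2 G \left(108 + G\right) \sqrt{G} = G - 2 G^{\frac{3}{2}} \left(108 + G\right)$)
$\frac{U{\left(-49,g{\left(8,-27 \right)} \right)}}{J{\left(-358 \right)}} = \frac{1 + \frac{1}{111} \left(- \frac{1}{2}\right)}{-358 - 216 \left(-358\right)^{\frac{3}{2}} - 2 \left(-358\right)^{\frac{5}{2}}} = \frac{1 - \frac{1}{222}}{-358 - 216 \left(- 358 i \sqrt{358}\right) - 2 \cdot 128164 i \sqrt{358}} = \frac{221}{222 \left(-358 + 77328 i \sqrt{358} - 256328 i \sqrt{358}\right)} = \frac{221}{222 \left(-358 - 179000 i \sqrt{358}\right)}$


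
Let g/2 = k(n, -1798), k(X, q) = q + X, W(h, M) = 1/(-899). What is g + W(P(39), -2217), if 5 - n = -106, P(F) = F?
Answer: -3033227/899 ≈ -3374.0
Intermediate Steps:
W(h, M) = -1/899
n = 111 (n = 5 - 1*(-106) = 5 + 106 = 111)
k(X, q) = X + q
g = -3374 (g = 2*(111 - 1798) = 2*(-1687) = -3374)
g + W(P(39), -2217) = -3374 - 1/899 = -3033227/899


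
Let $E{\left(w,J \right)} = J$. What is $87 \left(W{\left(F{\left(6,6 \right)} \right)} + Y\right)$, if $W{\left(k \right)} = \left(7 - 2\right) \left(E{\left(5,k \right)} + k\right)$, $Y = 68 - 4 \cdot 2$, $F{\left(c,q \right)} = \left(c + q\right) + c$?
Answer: $20880$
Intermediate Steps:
$F{\left(c,q \right)} = q + 2 c$
$Y = 60$ ($Y = 68 - 8 = 60$)
$W{\left(k \right)} = 10 k$ ($W{\left(k \right)} = \left(7 - 2\right) \left(k + k\right) = 5 \cdot 2 k = 10 k$)
$87 \left(W{\left(F{\left(6,6 \right)} \right)} + Y\right) = 87 \left(10 \left(6 + 2 \cdot 6\right) + 60\right) = 87 \left(10 \left(6 + 12\right) + 60\right) = 87 \left(10 \cdot 18 + 60\right) = 87 \left(180 + 60\right) = 87 \cdot 240 = 20880$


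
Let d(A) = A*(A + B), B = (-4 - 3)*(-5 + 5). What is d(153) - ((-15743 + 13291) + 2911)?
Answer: 22950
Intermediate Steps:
B = 0 (B = -7*0 = 0)
d(A) = A**2 (d(A) = A*(A + 0) = A*A = A**2)
d(153) - ((-15743 + 13291) + 2911) = 153**2 - ((-15743 + 13291) + 2911) = 23409 - (-2452 + 2911) = 23409 - 1*459 = 23409 - 459 = 22950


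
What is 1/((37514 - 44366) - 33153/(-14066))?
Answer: -14066/96347079 ≈ -0.00014599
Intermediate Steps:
1/((37514 - 44366) - 33153/(-14066)) = 1/(-6852 - 33153*(-1/14066)) = 1/(-6852 + 33153/14066) = 1/(-96347079/14066) = -14066/96347079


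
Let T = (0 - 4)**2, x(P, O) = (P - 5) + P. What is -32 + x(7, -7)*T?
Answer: 112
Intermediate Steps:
x(P, O) = -5 + 2*P (x(P, O) = (-5 + P) + P = -5 + 2*P)
T = 16 (T = (-4)**2 = 16)
-32 + x(7, -7)*T = -32 + (-5 + 2*7)*16 = -32 + (-5 + 14)*16 = -32 + 9*16 = -32 + 144 = 112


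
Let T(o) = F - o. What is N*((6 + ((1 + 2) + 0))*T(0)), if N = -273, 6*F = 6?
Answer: -2457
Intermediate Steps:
F = 1 (F = (⅙)*6 = 1)
T(o) = 1 - o
N*((6 + ((1 + 2) + 0))*T(0)) = -273*(6 + ((1 + 2) + 0))*(1 - 1*0) = -273*(6 + (3 + 0))*(1 + 0) = -273*(6 + 3) = -2457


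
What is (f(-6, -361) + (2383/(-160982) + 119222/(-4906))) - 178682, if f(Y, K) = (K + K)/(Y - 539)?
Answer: -38459891244090973/215214421070 ≈ -1.7871e+5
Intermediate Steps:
f(Y, K) = 2*K/(-539 + Y) (f(Y, K) = (2*K)/(-539 + Y) = 2*K/(-539 + Y))
(f(-6, -361) + (2383/(-160982) + 119222/(-4906))) - 178682 = (2*(-361)/(-539 - 6) + (2383/(-160982) + 119222/(-4906))) - 178682 = (2*(-361)/(-545) + (2383*(-1/160982) + 119222*(-1/4906))) - 178682 = (2*(-361)*(-1/545) + (-2383/160982 - 59611/2453)) - 178682 = (722/545 - 9602143501/394888846) - 178682 = -4948058461233/215214421070 - 178682 = -38459891244090973/215214421070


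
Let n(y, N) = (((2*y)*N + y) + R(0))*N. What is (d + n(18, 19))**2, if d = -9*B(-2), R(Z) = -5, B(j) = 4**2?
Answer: 171583801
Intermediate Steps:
B(j) = 16
n(y, N) = N*(-5 + y + 2*N*y) (n(y, N) = (((2*y)*N + y) - 5)*N = ((2*N*y + y) - 5)*N = ((y + 2*N*y) - 5)*N = (-5 + y + 2*N*y)*N = N*(-5 + y + 2*N*y))
d = -144 (d = -9*16 = -144)
(d + n(18, 19))**2 = (-144 + 19*(-5 + 18 + 2*19*18))**2 = (-144 + 19*(-5 + 18 + 684))**2 = (-144 + 19*697)**2 = (-144 + 13243)**2 = 13099**2 = 171583801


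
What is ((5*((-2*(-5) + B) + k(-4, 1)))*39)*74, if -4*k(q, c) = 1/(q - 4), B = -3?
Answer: 1623375/16 ≈ 1.0146e+5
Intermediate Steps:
k(q, c) = -1/(4*(-4 + q)) (k(q, c) = -1/(4*(q - 4)) = -1/(4*(-4 + q)))
((5*((-2*(-5) + B) + k(-4, 1)))*39)*74 = ((5*((-2*(-5) - 3) - 1/(-16 + 4*(-4))))*39)*74 = ((5*((10 - 3) - 1/(-16 - 16)))*39)*74 = ((5*(7 - 1/(-32)))*39)*74 = ((5*(7 - 1*(-1/32)))*39)*74 = ((5*(7 + 1/32))*39)*74 = ((5*(225/32))*39)*74 = ((1125/32)*39)*74 = (43875/32)*74 = 1623375/16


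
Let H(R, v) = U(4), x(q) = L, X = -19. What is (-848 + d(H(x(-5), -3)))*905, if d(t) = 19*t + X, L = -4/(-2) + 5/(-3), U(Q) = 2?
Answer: -750245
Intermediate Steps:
L = ⅓ (L = -4*(-½) + 5*(-⅓) = 2 - 5/3 = ⅓ ≈ 0.33333)
x(q) = ⅓
H(R, v) = 2
d(t) = -19 + 19*t (d(t) = 19*t - 19 = -19 + 19*t)
(-848 + d(H(x(-5), -3)))*905 = (-848 + (-19 + 19*2))*905 = (-848 + (-19 + 38))*905 = (-848 + 19)*905 = -829*905 = -750245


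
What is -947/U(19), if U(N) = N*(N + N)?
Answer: -947/722 ≈ -1.3116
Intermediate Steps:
U(N) = 2*N² (U(N) = N*(2*N) = 2*N²)
-947/U(19) = -947/(2*19²) = -947/(2*361) = -947/722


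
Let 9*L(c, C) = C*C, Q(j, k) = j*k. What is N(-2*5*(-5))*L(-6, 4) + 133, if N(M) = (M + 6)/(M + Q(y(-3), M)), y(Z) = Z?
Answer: 29701/225 ≈ 132.00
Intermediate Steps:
L(c, C) = C**2/9 (L(c, C) = (C*C)/9 = C**2/9)
N(M) = -(6 + M)/(2*M) (N(M) = (M + 6)/(M - 3*M) = (6 + M)/((-2*M)) = (6 + M)*(-1/(2*M)) = -(6 + M)/(2*M))
N(-2*5*(-5))*L(-6, 4) + 133 = ((-6 - (-2*5)*(-5))/(2*((-2*5*(-5)))))*((1/9)*4**2) + 133 = ((-6 - (-10)*(-5))/(2*((-10*(-5)))))*((1/9)*16) + 133 = ((1/2)*(-6 - 1*50)/50)*(16/9) + 133 = ((1/2)*(1/50)*(-6 - 50))*(16/9) + 133 = ((1/2)*(1/50)*(-56))*(16/9) + 133 = -14/25*16/9 + 133 = -224/225 + 133 = 29701/225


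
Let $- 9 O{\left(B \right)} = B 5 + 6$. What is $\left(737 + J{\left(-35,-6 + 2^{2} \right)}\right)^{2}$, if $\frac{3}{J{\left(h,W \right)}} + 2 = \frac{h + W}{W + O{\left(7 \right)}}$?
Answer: $\frac{25164111424}{46225} \approx 5.4438 \cdot 10^{5}$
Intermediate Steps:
$O{\left(B \right)} = - \frac{2}{3} - \frac{5 B}{9}$ ($O{\left(B \right)} = - \frac{B 5 + 6}{9} = - \frac{5 B + 6}{9} = - \frac{6 + 5 B}{9} = - \frac{2}{3} - \frac{5 B}{9}$)
$J{\left(h,W \right)} = \frac{3}{-2 + \frac{W + h}{- \frac{41}{9} + W}}$ ($J{\left(h,W \right)} = \frac{3}{-2 + \frac{h + W}{W - \frac{41}{9}}} = \frac{3}{-2 + \frac{W + h}{W - \frac{41}{9}}} = \frac{3}{-2 + \frac{W + h}{- \frac{41}{9} + W}}$)
$\left(737 + J{\left(-35,-6 + 2^{2} \right)}\right)^{2} = \left(737 + \frac{3 \left(-41 + 9 \left(-6 + 2^{2}\right)\right)}{82 - 9 \left(-6 + 2^{2}\right) + 9 \left(-35\right)}\right)^{2} = \left(737 + \frac{3 \left(-41 + 9 \left(-6 + 4\right)\right)}{82 - 9 \left(-6 + 4\right) - 315}\right)^{2} = \left(737 + \frac{3 \left(-41 + 9 \left(-2\right)\right)}{82 - -18 - 315}\right)^{2} = \left(737 + \frac{3 \left(-41 - 18\right)}{82 + 18 - 315}\right)^{2} = \left(737 + 3 \frac{1}{-215} \left(-59\right)\right)^{2} = \left(737 + 3 \left(- \frac{1}{215}\right) \left(-59\right)\right)^{2} = \left(737 + \frac{177}{215}\right)^{2} = \left(\frac{158632}{215}\right)^{2} = \frac{25164111424}{46225}$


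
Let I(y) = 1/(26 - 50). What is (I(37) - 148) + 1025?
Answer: 21047/24 ≈ 876.96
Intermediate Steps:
I(y) = -1/24 (I(y) = 1/(-24) = -1/24)
(I(37) - 148) + 1025 = (-1/24 - 148) + 1025 = -3553/24 + 1025 = 21047/24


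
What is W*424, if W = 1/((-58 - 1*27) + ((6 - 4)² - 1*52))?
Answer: -424/133 ≈ -3.1880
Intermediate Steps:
W = -1/133 (W = 1/((-58 - 27) + (2² - 52)) = 1/(-85 + (4 - 52)) = 1/(-85 - 48) = 1/(-133) = -1/133 ≈ -0.0075188)
W*424 = -1/133*424 = -424/133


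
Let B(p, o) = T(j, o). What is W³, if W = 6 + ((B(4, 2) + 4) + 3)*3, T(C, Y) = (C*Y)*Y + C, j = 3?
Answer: 373248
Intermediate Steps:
T(C, Y) = C + C*Y² (T(C, Y) = C*Y² + C = C + C*Y²)
B(p, o) = 3 + 3*o² (B(p, o) = 3*(1 + o²) = 3 + 3*o²)
W = 72 (W = 6 + (((3 + 3*2²) + 4) + 3)*3 = 6 + (((3 + 3*4) + 4) + 3)*3 = 6 + (((3 + 12) + 4) + 3)*3 = 6 + ((15 + 4) + 3)*3 = 6 + (19 + 3)*3 = 6 + 22*3 = 6 + 66 = 72)
W³ = 72³ = 373248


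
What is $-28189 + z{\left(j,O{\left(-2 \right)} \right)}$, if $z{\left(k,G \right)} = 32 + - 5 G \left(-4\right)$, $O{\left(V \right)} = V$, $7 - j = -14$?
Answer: $-28197$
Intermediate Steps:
$j = 21$ ($j = 7 - -14 = 7 + 14 = 21$)
$z{\left(k,G \right)} = 32 + 20 G$
$-28189 + z{\left(j,O{\left(-2 \right)} \right)} = -28189 + \left(32 + 20 \left(-2\right)\right) = -28189 + \left(32 - 40\right) = -28189 - 8 = -28197$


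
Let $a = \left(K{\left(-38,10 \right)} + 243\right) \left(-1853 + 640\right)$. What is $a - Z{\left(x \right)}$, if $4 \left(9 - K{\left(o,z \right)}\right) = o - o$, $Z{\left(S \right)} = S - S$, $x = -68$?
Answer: $-305676$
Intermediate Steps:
$Z{\left(S \right)} = 0$
$K{\left(o,z \right)} = 9$ ($K{\left(o,z \right)} = 9 - \frac{o - o}{4} = 9 - 0 = 9 + 0 = 9$)
$a = -305676$ ($a = \left(9 + 243\right) \left(-1853 + 640\right) = 252 \left(-1213\right) = -305676$)
$a - Z{\left(x \right)} = -305676 - 0 = -305676 + 0 = -305676$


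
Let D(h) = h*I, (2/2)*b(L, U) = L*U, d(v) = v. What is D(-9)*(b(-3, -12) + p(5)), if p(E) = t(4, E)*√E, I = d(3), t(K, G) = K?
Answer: -972 - 108*√5 ≈ -1213.5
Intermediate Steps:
I = 3
b(L, U) = L*U
p(E) = 4*√E
D(h) = 3*h (D(h) = h*3 = 3*h)
D(-9)*(b(-3, -12) + p(5)) = (3*(-9))*(-3*(-12) + 4*√5) = -27*(36 + 4*√5) = -972 - 108*√5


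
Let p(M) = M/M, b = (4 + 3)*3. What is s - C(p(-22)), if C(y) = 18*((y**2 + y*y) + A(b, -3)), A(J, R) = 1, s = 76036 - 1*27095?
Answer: 48887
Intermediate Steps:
b = 21 (b = 7*3 = 21)
s = 48941 (s = 76036 - 27095 = 48941)
p(M) = 1
C(y) = 18 + 36*y**2 (C(y) = 18*((y**2 + y*y) + 1) = 18*((y**2 + y**2) + 1) = 18*(2*y**2 + 1) = 18*(1 + 2*y**2) = 18 + 36*y**2)
s - C(p(-22)) = 48941 - (18 + 36*1**2) = 48941 - (18 + 36*1) = 48941 - (18 + 36) = 48941 - 1*54 = 48941 - 54 = 48887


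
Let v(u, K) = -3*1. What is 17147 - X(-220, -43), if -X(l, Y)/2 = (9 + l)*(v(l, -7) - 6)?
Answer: 20945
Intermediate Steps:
v(u, K) = -3
X(l, Y) = 162 + 18*l (X(l, Y) = -2*(9 + l)*(-3 - 6) = -2*(9 + l)*(-9) = -2*(-81 - 9*l) = 162 + 18*l)
17147 - X(-220, -43) = 17147 - (162 + 18*(-220)) = 17147 - (162 - 3960) = 17147 - 1*(-3798) = 17147 + 3798 = 20945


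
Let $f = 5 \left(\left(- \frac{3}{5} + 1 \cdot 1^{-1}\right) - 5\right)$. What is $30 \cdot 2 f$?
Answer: $-1380$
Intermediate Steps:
$f = -23$ ($f = 5 \left(\left(\left(-3\right) \frac{1}{5} + 1 \cdot 1\right) - 5\right) = 5 \left(\left(- \frac{3}{5} + 1\right) - 5\right) = 5 \left(\frac{2}{5} - 5\right) = 5 \left(- \frac{23}{5}\right) = -23$)
$30 \cdot 2 f = 30 \cdot 2 \left(-23\right) = 60 \left(-23\right) = -1380$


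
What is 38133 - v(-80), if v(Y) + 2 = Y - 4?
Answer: 38219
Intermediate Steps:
v(Y) = -6 + Y (v(Y) = -2 + (Y - 4) = -2 + (-4 + Y) = -6 + Y)
38133 - v(-80) = 38133 - (-6 - 80) = 38133 - 1*(-86) = 38133 + 86 = 38219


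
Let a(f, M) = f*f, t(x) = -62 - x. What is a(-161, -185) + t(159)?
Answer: 25700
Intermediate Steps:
a(f, M) = f²
a(-161, -185) + t(159) = (-161)² + (-62 - 1*159) = 25921 + (-62 - 159) = 25921 - 221 = 25700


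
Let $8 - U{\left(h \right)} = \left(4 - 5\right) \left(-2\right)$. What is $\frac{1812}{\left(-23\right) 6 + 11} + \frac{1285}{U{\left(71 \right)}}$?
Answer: $\frac{152323}{762} \approx 199.9$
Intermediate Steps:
$U{\left(h \right)} = 6$ ($U{\left(h \right)} = 8 - \left(4 - 5\right) \left(-2\right) = 8 - \left(-1\right) \left(-2\right) = 8 - 2 = 6$)
$\frac{1812}{\left(-23\right) 6 + 11} + \frac{1285}{U{\left(71 \right)}} = \frac{1812}{\left(-23\right) 6 + 11} + \frac{1285}{6} = \frac{1812}{-138 + 11} + 1285 \cdot \frac{1}{6} = \frac{1812}{-127} + \frac{1285}{6} = 1812 \left(- \frac{1}{127}\right) + \frac{1285}{6} = - \frac{1812}{127} + \frac{1285}{6} = \frac{152323}{762}$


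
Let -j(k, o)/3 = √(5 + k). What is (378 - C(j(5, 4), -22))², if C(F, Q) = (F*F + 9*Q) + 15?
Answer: 221841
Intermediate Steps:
j(k, o) = -3*√(5 + k)
C(F, Q) = 15 + F² + 9*Q (C(F, Q) = (F² + 9*Q) + 15 = 15 + F² + 9*Q)
(378 - C(j(5, 4), -22))² = (378 - (15 + (-3*√(5 + 5))² + 9*(-22)))² = (378 - (15 + (-3*√10)² - 198))² = (378 - (15 + 90 - 198))² = (378 - 1*(-93))² = (378 + 93)² = 471² = 221841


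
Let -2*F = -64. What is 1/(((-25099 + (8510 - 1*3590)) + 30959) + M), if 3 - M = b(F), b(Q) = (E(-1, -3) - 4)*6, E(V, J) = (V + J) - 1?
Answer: 1/10837 ≈ 9.2276e-5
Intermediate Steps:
E(V, J) = -1 + J + V (E(V, J) = (J + V) - 1 = -1 + J + V)
F = 32 (F = -½*(-64) = 32)
b(Q) = -54 (b(Q) = ((-1 - 3 - 1) - 4)*6 = (-5 - 4)*6 = -9*6 = -54)
M = 57 (M = 3 - 1*(-54) = 3 + 54 = 57)
1/(((-25099 + (8510 - 1*3590)) + 30959) + M) = 1/(((-25099 + (8510 - 1*3590)) + 30959) + 57) = 1/(((-25099 + (8510 - 3590)) + 30959) + 57) = 1/(((-25099 + 4920) + 30959) + 57) = 1/((-20179 + 30959) + 57) = 1/(10780 + 57) = 1/10837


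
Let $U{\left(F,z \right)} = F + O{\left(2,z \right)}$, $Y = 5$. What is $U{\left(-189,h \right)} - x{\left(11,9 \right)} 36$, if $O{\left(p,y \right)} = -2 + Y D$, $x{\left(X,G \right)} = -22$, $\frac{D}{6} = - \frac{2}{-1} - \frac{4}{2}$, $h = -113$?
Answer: $601$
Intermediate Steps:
$D = 0$ ($D = 6 \left(- \frac{2}{-1} - \frac{4}{2}\right) = 6 \left(\left(-2\right) \left(-1\right) - 2\right) = 6 \left(2 - 2\right) = 6 \cdot 0 = 0$)
$O{\left(p,y \right)} = -2$ ($O{\left(p,y \right)} = -2 + 5 \cdot 0 = -2 + 0 = -2$)
$U{\left(F,z \right)} = -2 + F$ ($U{\left(F,z \right)} = F - 2 = -2 + F$)
$U{\left(-189,h \right)} - x{\left(11,9 \right)} 36 = \left(-2 - 189\right) - \left(-22\right) 36 = -191 - -792 = -191 + 792 = 601$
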